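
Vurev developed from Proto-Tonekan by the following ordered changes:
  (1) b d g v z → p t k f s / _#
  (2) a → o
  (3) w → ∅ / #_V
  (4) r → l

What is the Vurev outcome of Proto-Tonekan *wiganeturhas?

Vurev: start from *wiganeturhas.
  rule 1: no change — wiganeturhas
  rule 2 (vowel merger): wiganeturhas → wigoneturhos
  rule 3 (glide loss): wigoneturhos → igoneturhos
  rule 4 (unconditioned shift): igoneturhos → igonetulhos
  ⇒ Vurev igonetulhos

igonetulhos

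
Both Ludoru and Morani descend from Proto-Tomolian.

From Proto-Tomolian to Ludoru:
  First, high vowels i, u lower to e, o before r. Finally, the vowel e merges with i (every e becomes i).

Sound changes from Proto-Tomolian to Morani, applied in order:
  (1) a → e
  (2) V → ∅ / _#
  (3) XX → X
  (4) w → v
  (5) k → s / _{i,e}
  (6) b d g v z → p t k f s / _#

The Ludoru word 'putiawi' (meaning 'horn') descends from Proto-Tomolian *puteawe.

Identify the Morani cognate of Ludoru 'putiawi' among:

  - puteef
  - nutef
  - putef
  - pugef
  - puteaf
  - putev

Morani: start from *puteawe.
  rule 1 (vowel merger): puteawe → puteewe
  rule 2 (apocope): puteewe → puteew
  rule 3 (degemination): puteew → putew
  rule 4 (unconditioned shift): putew → putev
  rule 5: no change — putev
  rule 6 (final devoicing): putev → putef
  ⇒ Morani putef
Only 'putef' matches the regular Morani development of *puteawe.

putef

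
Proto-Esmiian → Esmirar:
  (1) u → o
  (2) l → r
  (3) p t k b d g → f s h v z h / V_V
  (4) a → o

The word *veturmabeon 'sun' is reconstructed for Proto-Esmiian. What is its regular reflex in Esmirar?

vesormoveon

Esmirar: start from *veturmabeon.
  rule 1 (vowel merger): veturmabeon → vetormabeon
  rule 2: no change — vetormabeon
  rule 3 (intervocalic lenition): vetormabeon → vesormaveon
  rule 4 (vowel merger): vesormaveon → vesormoveon
  ⇒ Esmirar vesormoveon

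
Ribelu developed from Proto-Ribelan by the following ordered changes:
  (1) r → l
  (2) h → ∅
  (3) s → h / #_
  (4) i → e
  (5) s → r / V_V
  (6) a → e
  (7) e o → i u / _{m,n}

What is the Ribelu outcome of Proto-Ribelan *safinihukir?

hefineukel

Ribelu: *safinihukir
  safinihukir → safinihukil   [unconditioned shift]
  safinihukil → safiniukil   [h-loss]
  safiniukil → hafiniukil   [debuccalisation]
  hafiniukil → hafeneukel   [vowel merger]
  hafeneukel (rule 5 does not apply)
  hafeneukel → hefeneukel   [vowel merger]
  hefeneukel → hefineukel   [pre-nasal raising]
  giving Ribelu hefineukel.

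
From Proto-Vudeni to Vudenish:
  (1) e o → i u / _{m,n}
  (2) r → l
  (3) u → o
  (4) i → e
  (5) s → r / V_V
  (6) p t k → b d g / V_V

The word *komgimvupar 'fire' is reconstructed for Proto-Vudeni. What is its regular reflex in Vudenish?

Vudenish: *komgimvupar > kumgimvupar > kumgimvupal > komgimvopal > komgemvopal > komgemvobal  (by pre-nasal raising, unconditioned shift, vowel merger, vowel merger, intervocalic voicing)

komgemvobal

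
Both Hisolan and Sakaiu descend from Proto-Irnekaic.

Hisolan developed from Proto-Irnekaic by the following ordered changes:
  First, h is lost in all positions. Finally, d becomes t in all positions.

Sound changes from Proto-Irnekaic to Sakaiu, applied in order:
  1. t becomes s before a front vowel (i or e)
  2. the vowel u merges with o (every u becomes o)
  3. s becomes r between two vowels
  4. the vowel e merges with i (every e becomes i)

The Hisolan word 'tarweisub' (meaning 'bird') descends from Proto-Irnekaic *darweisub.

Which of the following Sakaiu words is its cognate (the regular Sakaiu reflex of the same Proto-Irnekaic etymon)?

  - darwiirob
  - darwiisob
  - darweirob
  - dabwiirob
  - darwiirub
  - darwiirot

Sakaiu: start from *darweisub.
  rule 1: no change — darweisub
  rule 2 (vowel merger): darweisub → darweisob
  rule 3 (rhotacism): darweisob → darweirob
  rule 4 (vowel merger): darweirob → darwiirob
  ⇒ Sakaiu darwiirob
Among the options, 'darwiirob' alone shows every Sakaiu change applied in order.

darwiirob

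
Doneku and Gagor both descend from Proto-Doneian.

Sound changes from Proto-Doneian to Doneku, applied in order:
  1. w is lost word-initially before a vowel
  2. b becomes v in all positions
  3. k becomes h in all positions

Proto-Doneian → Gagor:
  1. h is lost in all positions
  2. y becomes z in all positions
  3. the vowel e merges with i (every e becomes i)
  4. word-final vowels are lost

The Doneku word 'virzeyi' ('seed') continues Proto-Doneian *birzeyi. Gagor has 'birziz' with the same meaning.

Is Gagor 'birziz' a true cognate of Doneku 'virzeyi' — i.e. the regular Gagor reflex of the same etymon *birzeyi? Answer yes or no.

Derive the expected Gagor reflex of *birzeyi:
Gagor: *birzeyi
  birzeyi (rule 1 does not apply)
  birzeyi → birzezi   [unconditioned shift]
  birzezi → birzizi   [vowel merger]
  birzizi → birziz   [apocope]
  giving Gagor birziz.
Gagor 'birziz' matches the regular reflex exactly, so the pair is cognate.

yes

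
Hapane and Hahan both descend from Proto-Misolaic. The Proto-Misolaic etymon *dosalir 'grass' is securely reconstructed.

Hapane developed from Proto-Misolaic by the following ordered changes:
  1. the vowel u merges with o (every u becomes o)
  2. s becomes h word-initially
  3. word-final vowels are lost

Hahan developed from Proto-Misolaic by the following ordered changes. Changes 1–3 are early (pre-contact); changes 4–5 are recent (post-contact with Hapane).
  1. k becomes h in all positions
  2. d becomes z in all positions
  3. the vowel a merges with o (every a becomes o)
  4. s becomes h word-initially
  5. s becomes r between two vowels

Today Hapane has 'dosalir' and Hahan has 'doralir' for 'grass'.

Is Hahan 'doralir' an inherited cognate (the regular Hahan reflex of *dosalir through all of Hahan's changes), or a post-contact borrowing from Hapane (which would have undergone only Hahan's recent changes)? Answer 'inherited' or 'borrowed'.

borrowed

If inherited, *dosalir would pass through all of Hahan's changes:
Hahan: start from *dosalir.
  rule 1: no change — dosalir
  rule 2 (unconditioned shift): dosalir → zosalir
  rule 3 (vowel merger): zosalir → zosolir
  rule 4: no change — zosolir
  rule 5 (rhotacism): zosolir → zorolir
  ⇒ Hahan zorolir
If borrowed from Hapane 'dosalir' after the early changes, it would undergo only the recent ones:
  rule 4 (debuccalisation): no change (dosalir)
  rule 5 (rhotacism): dosalir → doralir
  ⇒ as a loan: doralir
Hahan 'doralir' matches the loan outcome 'doralir', not the inherited 'zorolir' — it skipped the early Hahan changes, so it was borrowed from Hapane.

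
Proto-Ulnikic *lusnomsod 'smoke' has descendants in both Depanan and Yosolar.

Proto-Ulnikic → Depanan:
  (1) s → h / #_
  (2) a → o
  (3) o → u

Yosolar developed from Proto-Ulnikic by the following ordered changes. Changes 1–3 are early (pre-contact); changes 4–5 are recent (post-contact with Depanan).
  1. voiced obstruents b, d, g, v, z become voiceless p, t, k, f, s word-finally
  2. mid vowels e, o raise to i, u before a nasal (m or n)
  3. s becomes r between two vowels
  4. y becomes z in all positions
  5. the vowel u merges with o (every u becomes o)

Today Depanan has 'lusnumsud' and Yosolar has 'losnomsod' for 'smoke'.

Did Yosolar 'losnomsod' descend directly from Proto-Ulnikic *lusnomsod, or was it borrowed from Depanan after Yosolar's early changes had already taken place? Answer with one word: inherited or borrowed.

borrowed

If inherited, *lusnomsod would pass through all of Yosolar's changes:
Yosolar: *lusnomsod > lusnomsot > lusnumsot > losnomsot  (by final devoicing, pre-nasal raising, vowel merger)
If borrowed from Depanan 'lusnumsud' after the early changes, it would undergo only the recent ones:
  rule 4 (unconditioned shift): no change (lusnumsud)
  rule 5 (vowel merger): lusnumsud → losnomsod
  ⇒ as a loan: losnomsod
Yosolar 'losnomsod' matches the loan outcome 'losnomsod', not the inherited 'losnomsot' — it skipped the early Yosolar changes, so it was borrowed from Depanan.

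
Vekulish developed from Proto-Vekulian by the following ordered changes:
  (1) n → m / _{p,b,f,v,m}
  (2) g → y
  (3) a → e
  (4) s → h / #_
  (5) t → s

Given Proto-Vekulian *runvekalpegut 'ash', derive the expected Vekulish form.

Vekulish: *runvekalpegut
  runvekalpegut → rumvekalpegut   [nasal place assimilation]
  rumvekalpegut → rumvekalpeyut   [unconditioned shift]
  rumvekalpeyut → rumvekelpeyut   [vowel merger]
  rumvekelpeyut (rule 4 does not apply)
  rumvekelpeyut → rumvekelpeyus   [unconditioned shift]
  giving Vekulish rumvekelpeyus.

rumvekelpeyus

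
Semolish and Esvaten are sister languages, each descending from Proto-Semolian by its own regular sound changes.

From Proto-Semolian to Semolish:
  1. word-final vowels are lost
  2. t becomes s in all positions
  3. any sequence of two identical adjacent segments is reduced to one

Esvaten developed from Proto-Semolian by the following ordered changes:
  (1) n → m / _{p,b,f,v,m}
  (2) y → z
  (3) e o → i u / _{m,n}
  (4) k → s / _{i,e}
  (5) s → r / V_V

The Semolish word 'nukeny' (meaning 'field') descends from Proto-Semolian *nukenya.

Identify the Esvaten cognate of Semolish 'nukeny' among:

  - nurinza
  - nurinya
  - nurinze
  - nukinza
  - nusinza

Esvaten: *nukenya
  nukenya (rule 1 does not apply)
  nukenya → nukenza   [unconditioned shift]
  nukenza → nukinza   [pre-nasal raising]
  nukinza → nusinza   [palatalisation]
  nusinza → nurinza   [rhotacism]
  giving Esvaten nurinza.
Among the options, 'nurinza' alone shows every Esvaten change applied in order.

nurinza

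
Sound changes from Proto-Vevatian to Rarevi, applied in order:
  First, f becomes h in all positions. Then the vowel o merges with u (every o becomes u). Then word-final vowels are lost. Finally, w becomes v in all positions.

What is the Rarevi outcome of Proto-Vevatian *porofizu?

puruhiz

Rarevi: *porofizu > porohizu > puruhizu > puruhiz  (by unconditioned shift, vowel merger, apocope)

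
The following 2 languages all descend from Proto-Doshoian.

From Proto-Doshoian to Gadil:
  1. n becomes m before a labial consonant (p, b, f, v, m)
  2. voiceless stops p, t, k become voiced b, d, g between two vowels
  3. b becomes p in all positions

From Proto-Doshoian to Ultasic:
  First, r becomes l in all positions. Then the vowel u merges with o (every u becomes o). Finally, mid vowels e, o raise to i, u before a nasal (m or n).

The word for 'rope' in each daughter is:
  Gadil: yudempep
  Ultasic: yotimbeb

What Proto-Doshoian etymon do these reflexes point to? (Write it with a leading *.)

*yutembeb

Position 6: Gadil has p, Ultasic has b. Ultasic preserves b here (none of its changes turn any other segment into b), so the proto-segment is *b.
Position 2: Gadil has u, Ultasic has o. Gadil preserves u here (none of its changes turn any other segment into u), so the proto-segment is *u.
This points to *yutembeb. Verify forward in each daughter:
Gadil: start from *yutembeb.
  rule 1: no change — yutembeb
  rule 2 (intervocalic voicing): yutembeb → yudembeb
  rule 3 (unconditioned shift): yudembeb → yudempep
  ⇒ Gadil yudempep
Ultasic: *yutembeb > yotembeb > yotimbeb  (by vowel merger, pre-nasal raising)
Only *yutembeb yields all of Gadil yudempep, Ultasic yotimbeb.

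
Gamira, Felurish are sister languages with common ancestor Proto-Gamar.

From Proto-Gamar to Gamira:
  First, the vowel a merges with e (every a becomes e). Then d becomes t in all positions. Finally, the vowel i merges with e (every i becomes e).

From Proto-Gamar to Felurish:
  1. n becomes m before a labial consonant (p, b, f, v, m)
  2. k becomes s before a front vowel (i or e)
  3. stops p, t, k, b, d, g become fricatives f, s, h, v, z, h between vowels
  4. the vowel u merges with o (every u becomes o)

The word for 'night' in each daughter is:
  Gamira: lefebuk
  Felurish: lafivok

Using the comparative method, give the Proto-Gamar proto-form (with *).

Position 5: Gamira has b, Felurish has v. Gamira preserves b here (none of its changes turn any other segment into b), so the proto-segment is *b.
Position 4: Gamira has e, Felurish has i. Felurish preserves i here (none of its changes turn any other segment into i), so the proto-segment is *i.
Continuing position by position gives *lafibuk; check it forward:
Gamira: *lafibuk > lefibuk > lefebuk  (by vowel merger, vowel merger)
Felurish: *lafibuk
  lafibuk (rule 1 does not apply)
  lafibuk (rule 2 does not apply)
  lafibuk → lafivuk   [intervocalic lenition]
  lafivuk → lafivok   [vowel merger]
  giving Felurish lafivok.
Only *lafibuk yields all of Gamira lefebuk, Felurish lafivok.

*lafibuk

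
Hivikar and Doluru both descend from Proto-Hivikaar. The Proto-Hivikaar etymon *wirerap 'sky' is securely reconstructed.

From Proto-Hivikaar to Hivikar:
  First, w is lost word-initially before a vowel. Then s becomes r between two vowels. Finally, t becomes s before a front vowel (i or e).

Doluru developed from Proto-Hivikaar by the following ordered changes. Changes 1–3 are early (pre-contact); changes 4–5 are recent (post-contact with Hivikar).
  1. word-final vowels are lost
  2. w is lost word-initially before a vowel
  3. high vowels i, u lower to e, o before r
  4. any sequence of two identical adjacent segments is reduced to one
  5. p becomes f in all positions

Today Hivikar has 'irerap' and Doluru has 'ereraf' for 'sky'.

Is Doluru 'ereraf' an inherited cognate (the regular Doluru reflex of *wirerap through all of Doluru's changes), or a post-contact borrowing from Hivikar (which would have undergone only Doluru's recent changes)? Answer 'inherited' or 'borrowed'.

If inherited, *wirerap would pass through all of Doluru's changes:
Doluru: *wirerap > irerap > ererap > ereraf  (by glide loss, pre-rhotic lowering, unconditioned shift)
If borrowed from Hivikar 'irerap' after the early changes, it would undergo only the recent ones:
  rule 4 (degemination): no change (irerap)
  rule 5 (unconditioned shift): irerap → ireraf
  ⇒ as a loan: ireraf
Doluru 'ereraf' matches the inherited outcome exactly, so it is an inherited cognate, not a loan.

inherited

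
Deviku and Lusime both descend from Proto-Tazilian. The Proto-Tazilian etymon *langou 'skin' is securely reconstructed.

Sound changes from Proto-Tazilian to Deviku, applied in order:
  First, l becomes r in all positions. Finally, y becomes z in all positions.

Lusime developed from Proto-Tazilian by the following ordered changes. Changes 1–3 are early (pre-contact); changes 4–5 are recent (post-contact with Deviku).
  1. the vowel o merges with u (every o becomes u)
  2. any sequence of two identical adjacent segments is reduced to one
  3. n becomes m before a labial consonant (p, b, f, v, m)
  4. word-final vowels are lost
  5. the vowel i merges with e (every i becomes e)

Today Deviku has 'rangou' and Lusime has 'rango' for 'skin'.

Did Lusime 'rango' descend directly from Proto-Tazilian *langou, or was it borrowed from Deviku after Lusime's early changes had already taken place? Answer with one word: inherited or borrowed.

borrowed

If inherited, *langou would pass through all of Lusime's changes:
Lusime: *langou > languu > langu > lang  (by vowel merger, degemination, apocope)
If borrowed from Deviku 'rangou' after the early changes, it would undergo only the recent ones:
  rule 4 (apocope): rangou → rango
  rule 5 (vowel merger): no change (rango)
  ⇒ as a loan: rango
Lusime 'rango' matches the loan outcome 'rango', not the inherited 'lang' — it skipped the early Lusime changes, so it was borrowed from Deviku.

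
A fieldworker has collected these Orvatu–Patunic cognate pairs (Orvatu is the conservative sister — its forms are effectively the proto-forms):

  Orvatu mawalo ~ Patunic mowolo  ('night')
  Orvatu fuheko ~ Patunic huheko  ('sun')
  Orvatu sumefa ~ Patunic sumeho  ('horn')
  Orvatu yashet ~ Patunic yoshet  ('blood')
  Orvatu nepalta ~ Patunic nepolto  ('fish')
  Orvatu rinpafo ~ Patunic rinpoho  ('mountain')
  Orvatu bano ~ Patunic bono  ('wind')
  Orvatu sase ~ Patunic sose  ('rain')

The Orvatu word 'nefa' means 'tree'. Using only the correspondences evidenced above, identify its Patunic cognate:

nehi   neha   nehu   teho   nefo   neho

neho

sumefa ~ sumeho — Orvatu f corresponds to Patunic h between vowels (before a back vowel).
sumefa ~ sumeho, nepalta ~ nepolto — Orvatu a corresponds to Patunic o word-finally.
Applying these to Orvatu 'nefa':
  nefa → neha   (f→h between vowels (before a back vowel))
  neha → neho   (a→o word-finally)
So the Patunic cognate is 'neho'.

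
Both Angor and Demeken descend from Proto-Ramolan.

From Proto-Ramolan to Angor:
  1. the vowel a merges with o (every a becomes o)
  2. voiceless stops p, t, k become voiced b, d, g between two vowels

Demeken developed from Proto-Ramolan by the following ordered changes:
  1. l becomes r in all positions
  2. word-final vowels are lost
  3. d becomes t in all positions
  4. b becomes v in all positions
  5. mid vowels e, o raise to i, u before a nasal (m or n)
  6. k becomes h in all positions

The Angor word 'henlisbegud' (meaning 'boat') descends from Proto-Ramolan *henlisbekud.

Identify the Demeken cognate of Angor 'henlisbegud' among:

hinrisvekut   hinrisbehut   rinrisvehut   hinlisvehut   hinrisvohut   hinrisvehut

hinrisvehut

Demeken: start from *henlisbekud.
  rule 1 (unconditioned shift): henlisbekud → henrisbekud
  rule 2: no change — henrisbekud
  rule 3 (unconditioned shift): henrisbekud → henrisbekut
  rule 4 (unconditioned shift): henrisbekut → henrisvekut
  rule 5 (pre-nasal raising): henrisvekut → hinrisvekut
  rule 6 (unconditioned shift): hinrisvekut → hinrisvehut
  ⇒ Demeken hinrisvehut
Among the options, 'hinrisvehut' alone shows every Demeken change applied in order.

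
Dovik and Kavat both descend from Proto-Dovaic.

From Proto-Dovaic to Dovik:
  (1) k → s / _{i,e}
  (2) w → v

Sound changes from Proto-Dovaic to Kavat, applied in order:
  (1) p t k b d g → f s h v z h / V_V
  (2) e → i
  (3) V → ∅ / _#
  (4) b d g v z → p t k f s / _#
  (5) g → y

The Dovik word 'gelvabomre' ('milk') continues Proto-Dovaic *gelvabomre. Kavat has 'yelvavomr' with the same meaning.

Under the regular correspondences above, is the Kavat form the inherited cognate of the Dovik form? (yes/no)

no

Derive the expected Kavat reflex of *gelvabomre:
Kavat: *gelvabomre
  gelvabomre → gelvavomre   [intervocalic lenition]
  gelvavomre → gilvavomri   [vowel merger]
  gilvavomri → gilvavomr   [apocope]
  gilvavomr (rule 4 does not apply)
  gilvavomr → yilvavomr   [unconditioned shift]
  giving Kavat yilvavomr.
The regular Kavat reflex would be 'yilvavomr', but the attested form is 'yelvavomr'. The correspondence is irregular, so they are not cognates (the Kavat form has a different source).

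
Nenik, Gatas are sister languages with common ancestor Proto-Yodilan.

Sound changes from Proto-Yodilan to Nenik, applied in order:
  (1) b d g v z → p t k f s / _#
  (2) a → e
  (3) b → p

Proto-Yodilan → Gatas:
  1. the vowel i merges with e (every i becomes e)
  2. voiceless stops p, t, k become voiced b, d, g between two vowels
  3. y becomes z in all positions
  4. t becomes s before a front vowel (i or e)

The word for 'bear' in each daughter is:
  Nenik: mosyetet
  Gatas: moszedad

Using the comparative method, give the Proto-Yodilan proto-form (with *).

Position 4: Nenik has y, Gatas has z. Nenik preserves y here (none of its changes turn any other segment into y), so the proto-segment is *y.
Position 6: Nenik has t, Gatas has d. Taking the neighbouring segments as reconstructed: Nenik t can only go back to *t; Gatas d could go back to *t or *d — the one source consistent with every daughter is *t.
Position 8: Nenik has t, Gatas has d. Taking the neighbouring segments as reconstructed: Nenik t could go back to *t or *d; Gatas d can only go back to *d — the one source consistent with every daughter is *d.
This points to *mosyetad. Verify forward in each daughter:
Nenik: start from *mosyetad.
  rule 1 (final devoicing): mosyetad → mosyetat
  rule 2 (vowel merger): mosyetat → mosyetet
  rule 3: no change — mosyetet
  ⇒ Nenik mosyetet
Gatas: start from *mosyetad.
  rule 1: no change — mosyetad
  rule 2 (intervocalic voicing): mosyetad → mosyedad
  rule 3 (unconditioned shift): mosyedad → moszedad
  rule 4: no change — moszedad
  ⇒ Gatas moszedad
Only *mosyetad yields all of Nenik mosyetet, Gatas moszedad.

*mosyetad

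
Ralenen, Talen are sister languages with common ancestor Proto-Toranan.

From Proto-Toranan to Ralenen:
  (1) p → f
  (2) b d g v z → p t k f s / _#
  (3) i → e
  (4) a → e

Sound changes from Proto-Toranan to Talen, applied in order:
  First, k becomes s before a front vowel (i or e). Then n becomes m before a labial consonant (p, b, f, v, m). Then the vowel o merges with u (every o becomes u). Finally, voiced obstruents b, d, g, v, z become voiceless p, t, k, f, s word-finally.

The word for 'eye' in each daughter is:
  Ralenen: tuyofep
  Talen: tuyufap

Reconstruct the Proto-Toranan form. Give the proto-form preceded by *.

Position 6: Ralenen has e, Talen has a. Talen preserves a here (none of its changes turn any other segment into a), so the proto-segment is *a.
Position 7: Ralenen has p, Talen has p. In Ralenen, p can only continue *b, so the proto-segment is *b.
Verify the candidate proto-form against each daughter:
Ralenen: *tuyofab > tuyofap > tuyofep  (by final devoicing, vowel merger)
Talen: *tuyofab > tuyufab > tuyufap  (by vowel merger, final devoicing)
No other proto-form is consistent with every reflex, so the reconstruction is *tuyofab.

*tuyofab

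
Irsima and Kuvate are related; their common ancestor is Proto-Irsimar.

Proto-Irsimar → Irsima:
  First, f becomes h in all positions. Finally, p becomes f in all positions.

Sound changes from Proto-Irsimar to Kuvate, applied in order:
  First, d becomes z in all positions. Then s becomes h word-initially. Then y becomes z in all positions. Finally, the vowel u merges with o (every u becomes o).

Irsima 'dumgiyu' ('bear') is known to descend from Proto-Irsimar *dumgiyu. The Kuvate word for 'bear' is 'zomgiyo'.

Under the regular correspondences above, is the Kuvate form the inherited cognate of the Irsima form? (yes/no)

no

Derive the expected Kuvate reflex of *dumgiyu:
Kuvate: start from *dumgiyu.
  rule 1 (unconditioned shift): dumgiyu → zumgiyu
  rule 2: no change — zumgiyu
  rule 3 (unconditioned shift): zumgiyu → zumgizu
  rule 4 (vowel merger): zumgizu → zomgizo
  ⇒ Kuvate zomgizo
The regular Kuvate reflex would be 'zomgizo', but the attested form is 'zomgiyo'. The correspondence is irregular, so they are not cognates (the Kuvate form has a different source).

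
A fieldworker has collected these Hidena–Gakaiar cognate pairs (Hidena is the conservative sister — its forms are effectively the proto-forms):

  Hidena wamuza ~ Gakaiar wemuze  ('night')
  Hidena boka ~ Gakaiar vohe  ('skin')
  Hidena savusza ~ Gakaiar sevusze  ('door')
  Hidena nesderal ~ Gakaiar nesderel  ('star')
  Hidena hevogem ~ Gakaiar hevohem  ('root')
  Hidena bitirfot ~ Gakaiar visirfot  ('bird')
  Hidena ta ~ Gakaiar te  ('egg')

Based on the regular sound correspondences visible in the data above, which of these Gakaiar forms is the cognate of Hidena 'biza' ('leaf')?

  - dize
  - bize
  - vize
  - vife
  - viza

vize

bitirfot ~ visirfot — Hidena b corresponds to Gakaiar v word-initially before a front vowel.
wamuza ~ wemuze, boka ~ vohe — Hidena a corresponds to Gakaiar e word-finally.
Applying these to Hidena 'biza':
  biza → viza   (b→v word-initially before a front vowel)
  viza → vize   (a→e word-finally)
So the Gakaiar cognate is 'vize'.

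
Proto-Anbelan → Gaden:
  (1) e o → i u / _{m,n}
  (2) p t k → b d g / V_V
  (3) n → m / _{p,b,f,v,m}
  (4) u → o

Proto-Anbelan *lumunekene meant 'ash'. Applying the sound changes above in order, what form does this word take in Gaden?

Gaden: *lumunekene
  lumunekene → lumunekine   [pre-nasal raising]
  lumunekine → lumunegine   [intervocalic voicing]
  lumunegine (rule 3 does not apply)
  lumunegine → lomonegine   [vowel merger]
  giving Gaden lomonegine.

lomonegine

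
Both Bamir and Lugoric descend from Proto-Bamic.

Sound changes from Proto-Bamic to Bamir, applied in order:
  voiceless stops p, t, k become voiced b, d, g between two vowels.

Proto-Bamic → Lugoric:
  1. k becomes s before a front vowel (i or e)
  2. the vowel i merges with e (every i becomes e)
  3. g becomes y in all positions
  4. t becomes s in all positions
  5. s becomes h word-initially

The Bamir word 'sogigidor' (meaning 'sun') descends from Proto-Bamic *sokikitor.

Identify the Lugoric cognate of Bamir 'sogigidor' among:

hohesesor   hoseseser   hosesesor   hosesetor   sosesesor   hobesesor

hosesesor

Lugoric: *sokikitor > sosisitor > sosesetor > sosesesor > hosesesor  (by palatalisation, vowel merger, unconditioned shift, debuccalisation)
Among the options, 'hosesesor' alone shows every Lugoric change applied in order.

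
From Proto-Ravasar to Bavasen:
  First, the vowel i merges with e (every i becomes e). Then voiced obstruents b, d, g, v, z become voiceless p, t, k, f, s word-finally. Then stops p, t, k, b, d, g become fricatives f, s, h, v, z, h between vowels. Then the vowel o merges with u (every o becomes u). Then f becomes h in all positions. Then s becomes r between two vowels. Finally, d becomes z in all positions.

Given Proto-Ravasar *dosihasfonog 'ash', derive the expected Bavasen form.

Bavasen: *dosihasfonog
  dosihasfonog → dosehasfonog   [vowel merger]
  dosehasfonog → dosehasfonok   [final devoicing]
  dosehasfonok (rule 3 does not apply)
  dosehasfonok → dusehasfunuk   [vowel merger]
  dusehasfunuk → dusehashunuk   [unconditioned shift]
  dusehashunuk → durehashunuk   [rhotacism]
  durehashunuk → zurehashunuk   [unconditioned shift]
  giving Bavasen zurehashunuk.

zurehashunuk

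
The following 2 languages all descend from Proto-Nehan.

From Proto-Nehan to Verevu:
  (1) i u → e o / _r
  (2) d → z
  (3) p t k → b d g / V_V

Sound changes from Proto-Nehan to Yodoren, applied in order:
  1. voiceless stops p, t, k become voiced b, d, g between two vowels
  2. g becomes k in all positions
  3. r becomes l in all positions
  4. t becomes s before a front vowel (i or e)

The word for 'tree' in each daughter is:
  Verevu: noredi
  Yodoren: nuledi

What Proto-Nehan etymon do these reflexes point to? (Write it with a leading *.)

*nureti

Position 2: Verevu has o, Yodoren has u. Yodoren preserves u here (none of its changes turn any other segment into u), so the proto-segment is *u.
Position 5: Verevu has d, Yodoren has d. In Verevu, d can only continue *t, so the proto-segment is *t.
Continuing position by position gives *nureti; check it forward:
Verevu: *nureti
  nureti → noreti   [pre-rhotic lowering]
  noreti (rule 2 does not apply)
  noreti → noredi   [intervocalic voicing]
  giving Verevu noredi.
Yodoren: start from *nureti.
  rule 1 (intervocalic voicing): nureti → nuredi
  rule 2: no change — nuredi
  rule 3 (unconditioned shift): nuredi → nuledi
  rule 4: no change — nuledi
  ⇒ Yodoren nuledi
*nureti is the unique common source.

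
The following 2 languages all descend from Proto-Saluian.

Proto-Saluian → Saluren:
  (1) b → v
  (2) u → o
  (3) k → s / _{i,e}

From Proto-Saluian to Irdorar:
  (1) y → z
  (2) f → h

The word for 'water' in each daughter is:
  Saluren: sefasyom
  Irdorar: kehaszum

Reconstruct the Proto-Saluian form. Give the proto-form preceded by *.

*kefasyum

Position 1: Saluren has s, Irdorar has k. Irdorar preserves k here (none of its changes turn any other segment into k), so the proto-segment is *k.
Position 3: Saluren has f, Irdorar has h. Saluren preserves f here (none of its changes turn any other segment into f), so the proto-segment is *f.
Position 7: Saluren has o, Irdorar has u. Irdorar preserves u here (none of its changes turn any other segment into u), so the proto-segment is *u.
This points to *kefasyum. Verify forward in each daughter:
Saluren: *kefasyum > kefasyom > sefasyom  (by vowel merger, palatalisation)
Irdorar: *kefasyum
  kefasyum → kefaszum   [unconditioned shift]
  kefaszum → kehaszum   [unconditioned shift]
  giving Irdorar kehaszum.
*kefasyum is the unique common source.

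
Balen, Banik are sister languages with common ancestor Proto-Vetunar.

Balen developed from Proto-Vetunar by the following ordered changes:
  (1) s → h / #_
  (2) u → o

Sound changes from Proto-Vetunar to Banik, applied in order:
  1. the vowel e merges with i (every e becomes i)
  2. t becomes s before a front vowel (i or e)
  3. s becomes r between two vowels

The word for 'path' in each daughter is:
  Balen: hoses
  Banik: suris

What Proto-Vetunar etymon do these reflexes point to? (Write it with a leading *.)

Position 4: Balen has e, Banik has i. Balen preserves e here (none of its changes turn any other segment into e), so the proto-segment is *e.
Position 2: Balen has o, Banik has u. Banik preserves u here (none of its changes turn any other segment into u), so the proto-segment is *u.
Position 3: Balen has s, Banik has r. Balen preserves s here (none of its changes turn any other segment into s), so the proto-segment is *s.
Continuing position by position gives *suses; check it forward:
Balen: start from *suses.
  rule 1 (debuccalisation): suses → huses
  rule 2 (vowel merger): huses → hoses
  ⇒ Balen hoses
Banik: *suses > susis > suris  (by vowel merger, rhotacism)
*suses is the unique common source.

*suses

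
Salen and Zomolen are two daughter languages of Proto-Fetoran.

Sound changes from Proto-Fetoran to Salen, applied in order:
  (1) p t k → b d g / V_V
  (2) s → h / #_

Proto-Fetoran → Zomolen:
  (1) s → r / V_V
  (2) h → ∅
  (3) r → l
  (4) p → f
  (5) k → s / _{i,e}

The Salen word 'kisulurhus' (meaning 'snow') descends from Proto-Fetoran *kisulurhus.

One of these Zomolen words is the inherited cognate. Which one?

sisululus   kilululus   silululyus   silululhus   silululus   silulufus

silululus

Zomolen: *kisulurhus
  kisulurhus → kirulurhus   [rhotacism]
  kirulurhus → kirulurus   [h-loss]
  kirulurus → kilululus   [unconditioned shift]
  kilululus (rule 4 does not apply)
  kilululus → silululus   [palatalisation]
  giving Zomolen silululus.
Only 'silululus' matches the regular Zomolen development of *kisulurhus.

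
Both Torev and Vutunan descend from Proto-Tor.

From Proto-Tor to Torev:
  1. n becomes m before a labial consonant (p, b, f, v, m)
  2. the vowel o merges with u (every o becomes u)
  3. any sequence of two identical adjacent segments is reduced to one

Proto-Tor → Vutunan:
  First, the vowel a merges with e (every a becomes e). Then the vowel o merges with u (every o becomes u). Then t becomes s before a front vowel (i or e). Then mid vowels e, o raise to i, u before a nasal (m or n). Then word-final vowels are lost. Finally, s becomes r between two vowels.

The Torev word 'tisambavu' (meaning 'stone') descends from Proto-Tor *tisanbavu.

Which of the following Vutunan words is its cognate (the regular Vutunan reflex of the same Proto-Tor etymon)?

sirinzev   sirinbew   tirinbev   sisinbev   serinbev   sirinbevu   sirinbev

sirinbev

Vutunan: *tisanbavu
  tisanbavu → tisenbevu   [vowel merger]
  tisenbevu (rule 2 does not apply)
  tisenbevu → sisenbevu   [palatalisation]
  sisenbevu → sisinbevu   [pre-nasal raising]
  sisinbevu → sisinbev   [apocope]
  sisinbev → sirinbev   [rhotacism]
  giving Vutunan sirinbev.
Among the options, 'sirinbev' alone shows every Vutunan change applied in order.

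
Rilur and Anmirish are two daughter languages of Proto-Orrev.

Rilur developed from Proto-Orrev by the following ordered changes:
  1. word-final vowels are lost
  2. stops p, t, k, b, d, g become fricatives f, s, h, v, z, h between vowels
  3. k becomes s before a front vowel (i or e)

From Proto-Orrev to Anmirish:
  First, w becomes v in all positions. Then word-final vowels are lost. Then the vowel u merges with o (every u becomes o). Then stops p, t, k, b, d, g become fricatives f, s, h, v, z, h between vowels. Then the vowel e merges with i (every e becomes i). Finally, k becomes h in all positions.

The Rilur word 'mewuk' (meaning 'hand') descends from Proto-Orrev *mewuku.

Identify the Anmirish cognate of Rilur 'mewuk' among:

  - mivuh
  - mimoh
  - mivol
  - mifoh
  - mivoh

mivoh

Anmirish: *mewuku
  mewuku → mevuku   [unconditioned shift]
  mevuku → mevuk   [apocope]
  mevuk → mevok   [vowel merger]
  mevok (rule 4 does not apply)
  mevok → mivok   [vowel merger]
  mivok → mivoh   [unconditioned shift]
  giving Anmirish mivoh.
Among the options, 'mivoh' alone shows every Anmirish change applied in order.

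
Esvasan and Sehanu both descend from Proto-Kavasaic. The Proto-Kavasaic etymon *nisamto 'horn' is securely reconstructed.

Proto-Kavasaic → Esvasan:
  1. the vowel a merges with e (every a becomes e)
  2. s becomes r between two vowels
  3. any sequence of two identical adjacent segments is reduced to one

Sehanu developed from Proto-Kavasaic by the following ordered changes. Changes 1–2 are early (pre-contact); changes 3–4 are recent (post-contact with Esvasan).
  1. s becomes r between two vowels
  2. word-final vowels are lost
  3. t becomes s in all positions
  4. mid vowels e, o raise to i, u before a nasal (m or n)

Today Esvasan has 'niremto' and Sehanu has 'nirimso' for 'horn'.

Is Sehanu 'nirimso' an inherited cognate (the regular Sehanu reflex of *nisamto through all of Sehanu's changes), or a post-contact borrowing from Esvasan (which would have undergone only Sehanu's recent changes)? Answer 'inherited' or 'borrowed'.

If inherited, *nisamto would pass through all of Sehanu's changes:
Sehanu: *nisamto > niramto > niramt > nirams  (by rhotacism, apocope, unconditioned shift)
If borrowed from Esvasan 'niremto' after the early changes, it would undergo only the recent ones:
  rule 3 (unconditioned shift): niremto → niremso
  rule 4 (pre-nasal raising): niremso → nirimso
  ⇒ as a loan: nirimso
Sehanu 'nirimso' matches the loan outcome 'nirimso', not the inherited 'nirams' — it skipped the early Sehanu changes, so it was borrowed from Esvasan.

borrowed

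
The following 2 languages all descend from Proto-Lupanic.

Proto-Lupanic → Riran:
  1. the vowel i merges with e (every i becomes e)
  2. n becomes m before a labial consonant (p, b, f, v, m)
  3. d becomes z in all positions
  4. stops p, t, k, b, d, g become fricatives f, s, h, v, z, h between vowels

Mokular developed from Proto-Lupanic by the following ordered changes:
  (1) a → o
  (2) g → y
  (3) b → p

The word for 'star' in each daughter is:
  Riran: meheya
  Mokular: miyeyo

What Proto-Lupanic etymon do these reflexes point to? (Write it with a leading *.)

*migeya

Position 2: Riran has e, Mokular has i. Mokular preserves i here (none of its changes turn any other segment into i), so the proto-segment is *i.
Position 3: Riran has h, Mokular has y. Taking the neighbouring segments as reconstructed: Riran h could go back to *k or *g or *h; Mokular y could go back to *g or *y — the one source consistent with every daughter is *g.
Position 6: Riran has a, Mokular has o. Riran preserves a here (none of its changes turn any other segment into a), so the proto-segment is *a.
This points to *migeya. Verify forward in each daughter:
Riran: *migeya
  migeya → megeya   [vowel merger]
  megeya (rule 2 does not apply)
  megeya (rule 3 does not apply)
  megeya → meheya   [intervocalic lenition]
  giving Riran meheya.
Mokular: start from *migeya.
  rule 1 (vowel merger): migeya → migeyo
  rule 2 (unconditioned shift): migeyo → miyeyo
  rule 3: no change — miyeyo
  ⇒ Mokular miyeyo
Only *migeya yields all of Riran meheya, Mokular miyeyo.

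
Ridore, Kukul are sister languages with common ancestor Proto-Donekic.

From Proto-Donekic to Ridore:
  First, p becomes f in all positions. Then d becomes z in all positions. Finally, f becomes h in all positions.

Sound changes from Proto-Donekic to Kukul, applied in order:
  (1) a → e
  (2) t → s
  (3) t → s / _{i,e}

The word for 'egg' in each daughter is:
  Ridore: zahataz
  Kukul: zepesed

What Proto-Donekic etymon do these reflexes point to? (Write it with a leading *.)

*zapatad

Position 5: Ridore has t, Kukul has s. Ridore preserves t here (none of its changes turn any other segment into t), so the proto-segment is *t.
Position 2: Ridore has a, Kukul has e. Ridore preserves a here (none of its changes turn any other segment into a), so the proto-segment is *a.
Verify the candidate proto-form against each daughter:
Ridore: start from *zapatad.
  rule 1 (unconditioned shift): zapatad → zafatad
  rule 2 (unconditioned shift): zafatad → zafataz
  rule 3 (unconditioned shift): zafataz → zahataz
  ⇒ Ridore zahataz
Kukul: start from *zapatad.
  rule 1 (vowel merger): zapatad → zepeted
  rule 2 (unconditioned shift): zepeted → zepesed
  rule 3: no change — zepesed
  ⇒ Kukul zepesed
*zapatad is the unique common source.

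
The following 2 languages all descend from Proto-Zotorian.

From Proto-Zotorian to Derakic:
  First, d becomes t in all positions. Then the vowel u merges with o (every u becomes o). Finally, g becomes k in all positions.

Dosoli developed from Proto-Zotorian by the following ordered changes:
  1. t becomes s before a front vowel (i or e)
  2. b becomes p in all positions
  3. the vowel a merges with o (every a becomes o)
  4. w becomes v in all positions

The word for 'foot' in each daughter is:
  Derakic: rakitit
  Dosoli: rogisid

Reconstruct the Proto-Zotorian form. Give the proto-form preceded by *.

*ragitid

Position 5: Derakic has t, Dosoli has s. Taking the neighbouring segments as reconstructed: Derakic t could go back to *t or *d; Dosoli s could go back to *t or *s — the one source consistent with every daughter is *t.
Position 3: Derakic has k, Dosoli has g. Dosoli preserves g here (none of its changes turn any other segment into g), so the proto-segment is *g.
Position 7: Derakic has t, Dosoli has d. Dosoli preserves d here (none of its changes turn any other segment into d), so the proto-segment is *d.
Verify the candidate proto-form against each daughter:
Derakic: *ragitid > ragitit > rakitit  (by unconditioned shift, unconditioned shift)
Dosoli: start from *ragitid.
  rule 1 (palatalisation): ragitid → ragisid
  rule 2: no change — ragisid
  rule 3 (vowel merger): ragisid → rogisid
  rule 4: no change — rogisid
  ⇒ Dosoli rogisid
No other proto-form is consistent with every reflex, so the reconstruction is *ragitid.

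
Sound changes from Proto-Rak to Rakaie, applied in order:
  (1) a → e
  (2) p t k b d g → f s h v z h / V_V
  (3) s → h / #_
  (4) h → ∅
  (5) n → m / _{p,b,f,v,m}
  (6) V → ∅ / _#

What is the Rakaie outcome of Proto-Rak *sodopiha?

Rakaie: *sodopiha > sodopihe > sozofihe > hozofihe > ozofie > ozofi  (by vowel merger, intervocalic lenition, debuccalisation, h-loss, apocope)

ozofi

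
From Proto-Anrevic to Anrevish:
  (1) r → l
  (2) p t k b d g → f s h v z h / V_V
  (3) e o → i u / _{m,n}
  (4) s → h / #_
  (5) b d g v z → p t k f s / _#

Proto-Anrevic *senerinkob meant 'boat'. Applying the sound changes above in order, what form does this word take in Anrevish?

hinelinkop

Anrevish: start from *senerinkob.
  rule 1 (unconditioned shift): senerinkob → senelinkob
  rule 2: no change — senelinkob
  rule 3 (pre-nasal raising): senelinkob → sinelinkob
  rule 4 (debuccalisation): sinelinkob → hinelinkob
  rule 5 (final devoicing): hinelinkob → hinelinkop
  ⇒ Anrevish hinelinkop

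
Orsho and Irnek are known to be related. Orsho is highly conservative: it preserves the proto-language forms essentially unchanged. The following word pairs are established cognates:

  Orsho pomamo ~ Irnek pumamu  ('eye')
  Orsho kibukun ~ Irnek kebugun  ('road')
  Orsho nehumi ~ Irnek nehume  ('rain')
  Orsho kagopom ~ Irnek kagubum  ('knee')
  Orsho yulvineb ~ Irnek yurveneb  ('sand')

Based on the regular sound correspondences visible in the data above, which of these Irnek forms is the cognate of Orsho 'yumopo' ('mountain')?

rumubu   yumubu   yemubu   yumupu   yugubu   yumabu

kagopom ~ kagubum — Orsho o corresponds to Irnek u after a consonant, before a labial obstruent.
kagopom ~ kagubum — Orsho p corresponds to Irnek b between vowels (before a back vowel).
pomamo ~ pumamu — Orsho o corresponds to Irnek u word-finally.
Applying these to Orsho 'yumopo':
  yumopo → yumupo   (o→u after a consonant, before a labial obstruent)
  yumupo → yumubo   (p→b between vowels (before a back vowel))
  yumubo → yumubu   (o→u word-finally)
So the Irnek cognate is 'yumubu'.

yumubu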